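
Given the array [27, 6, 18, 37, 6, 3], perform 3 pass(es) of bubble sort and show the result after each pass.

After pass 1: [6, 18, 27, 6, 3, 37] (4 swaps)
After pass 2: [6, 18, 6, 3, 27, 37] (2 swaps)
After pass 3: [6, 6, 3, 18, 27, 37] (2 swaps)
Total swaps: 8


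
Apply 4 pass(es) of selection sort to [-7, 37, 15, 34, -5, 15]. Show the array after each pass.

Pass 1: Select minimum -7 at index 0, swap -> [-7, 37, 15, 34, -5, 15]
Pass 2: Select minimum -5 at index 4, swap -> [-7, -5, 15, 34, 37, 15]
Pass 3: Select minimum 15 at index 2, swap -> [-7, -5, 15, 34, 37, 15]
Pass 4: Select minimum 15 at index 5, swap -> [-7, -5, 15, 15, 37, 34]


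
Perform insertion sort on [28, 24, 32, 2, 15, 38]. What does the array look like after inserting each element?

First element 28 is already 'sorted'
Insert 24: shifted 1 elements -> [24, 28, 32, 2, 15, 38]
Insert 32: shifted 0 elements -> [24, 28, 32, 2, 15, 38]
Insert 2: shifted 3 elements -> [2, 24, 28, 32, 15, 38]
Insert 15: shifted 3 elements -> [2, 15, 24, 28, 32, 38]
Insert 38: shifted 0 elements -> [2, 15, 24, 28, 32, 38]


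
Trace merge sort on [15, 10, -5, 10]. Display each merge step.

Divide and conquer:
  Merge [15] + [10] -> [10, 15]
  Merge [-5] + [10] -> [-5, 10]
  Merge [10, 15] + [-5, 10] -> [-5, 10, 10, 15]


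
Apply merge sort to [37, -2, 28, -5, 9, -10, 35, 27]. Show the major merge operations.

Divide and conquer:
  Merge [37] + [-2] -> [-2, 37]
  Merge [28] + [-5] -> [-5, 28]
  Merge [-2, 37] + [-5, 28] -> [-5, -2, 28, 37]
  Merge [9] + [-10] -> [-10, 9]
  Merge [35] + [27] -> [27, 35]
  Merge [-10, 9] + [27, 35] -> [-10, 9, 27, 35]
  Merge [-5, -2, 28, 37] + [-10, 9, 27, 35] -> [-10, -5, -2, 9, 27, 28, 35, 37]


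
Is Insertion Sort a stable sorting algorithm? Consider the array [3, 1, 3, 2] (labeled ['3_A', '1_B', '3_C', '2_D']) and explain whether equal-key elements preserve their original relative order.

Trace Insertion Sort on the labeled array (the key is the number; the letter only tracks identity):
  Insert 1_B at index 0: [1_B, 3_A, 3_C, 2_D]
  Insert 3_C at index 2: [1_B, 3_A, 3_C, 2_D]
  Insert 2_D at index 1: [1_B, 2_D, 3_A, 3_C]
Final order: [1_B, 2_D, 3_A, 3_C]
Equal keys:
  value 3: originally 3_A, 3_C; after sorting 3_A, 3_C -> order preserved
All equal keys kept their original relative order. Insertion Sort is stable: elements are shifted only while they are strictly greater than the key, so a key is inserted after any equal elements already placed.
Answer: Stable


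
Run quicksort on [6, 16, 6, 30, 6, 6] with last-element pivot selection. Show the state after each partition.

Partition 1: pivot=6 at index 3 -> [6, 6, 6, 6, 16, 30]
Partition 2: pivot=6 at index 2 -> [6, 6, 6, 6, 16, 30]
Partition 3: pivot=6 at index 1 -> [6, 6, 6, 6, 16, 30]
Partition 4: pivot=30 at index 5 -> [6, 6, 6, 6, 16, 30]


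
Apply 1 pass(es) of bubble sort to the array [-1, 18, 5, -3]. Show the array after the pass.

After pass 1: [-1, 5, -3, 18] (2 swaps)
Total swaps: 2


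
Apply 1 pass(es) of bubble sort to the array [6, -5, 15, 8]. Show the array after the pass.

After pass 1: [-5, 6, 8, 15] (2 swaps)
Total swaps: 2


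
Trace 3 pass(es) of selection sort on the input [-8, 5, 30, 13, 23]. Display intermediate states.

Pass 1: Select minimum -8 at index 0, swap -> [-8, 5, 30, 13, 23]
Pass 2: Select minimum 5 at index 1, swap -> [-8, 5, 30, 13, 23]
Pass 3: Select minimum 13 at index 3, swap -> [-8, 5, 13, 30, 23]


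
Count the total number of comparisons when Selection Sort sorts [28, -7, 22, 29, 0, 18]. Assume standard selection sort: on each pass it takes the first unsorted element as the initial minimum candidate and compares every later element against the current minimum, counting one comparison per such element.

Pass 1: scan indices 1..5 for the minimum = 5 comparison(s); min is -7, place at index 0 -> [-7, 28, 22, 29, 0, 18]
Pass 2: scan indices 2..5 for the minimum = 4 comparison(s); min is 0, place at index 1 -> [-7, 0, 22, 29, 28, 18]
Pass 3: scan indices 3..5 for the minimum = 3 comparison(s); min is 18, place at index 2 -> [-7, 0, 18, 29, 28, 22]
Pass 4: scan indices 4..5 for the minimum = 2 comparison(s); min is 22, place at index 3 -> [-7, 0, 18, 22, 28, 29]
Pass 5: scan indices 5..5 for the minimum = 1 comparison(s); min is 28, place at index 4 -> [-7, 0, 18, 22, 28, 29]
Selection sort always scans the whole unsorted suffix, so the count is (n-1) + (n-2) + ... + 1 = n(n-1)/2 = 6*5/2 = 15 regardless of the input order.
Total comparisons: 5 + 4 + 3 + 2 + 1 = 15


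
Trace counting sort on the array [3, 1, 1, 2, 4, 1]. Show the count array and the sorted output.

Count array: [0, 3, 1, 1, 1]
(count[i] = number of elements equal to i)
Cumulative count: [0, 3, 4, 5, 6]
Sorted: [1, 1, 1, 2, 3, 4]


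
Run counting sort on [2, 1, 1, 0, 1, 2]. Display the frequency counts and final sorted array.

Count array: [1, 3, 2]
(count[i] = number of elements equal to i)
Cumulative count: [1, 4, 6]
Sorted: [0, 1, 1, 1, 2, 2]


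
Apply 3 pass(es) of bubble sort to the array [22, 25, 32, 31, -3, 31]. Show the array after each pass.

After pass 1: [22, 25, 31, -3, 31, 32] (3 swaps)
After pass 2: [22, 25, -3, 31, 31, 32] (1 swaps)
After pass 3: [22, -3, 25, 31, 31, 32] (1 swaps)
Total swaps: 5


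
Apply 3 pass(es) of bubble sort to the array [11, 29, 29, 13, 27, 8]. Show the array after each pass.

After pass 1: [11, 29, 13, 27, 8, 29] (3 swaps)
After pass 2: [11, 13, 27, 8, 29, 29] (3 swaps)
After pass 3: [11, 13, 8, 27, 29, 29] (1 swaps)
Total swaps: 7


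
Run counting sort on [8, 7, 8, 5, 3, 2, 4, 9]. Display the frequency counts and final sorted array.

Count array: [0, 0, 1, 1, 1, 1, 0, 1, 2, 1]
(count[i] = number of elements equal to i)
Cumulative count: [0, 0, 1, 2, 3, 4, 4, 5, 7, 8]
Sorted: [2, 3, 4, 5, 7, 8, 8, 9]


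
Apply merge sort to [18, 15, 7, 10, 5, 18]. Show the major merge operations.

Divide and conquer:
  Merge [15] + [7] -> [7, 15]
  Merge [18] + [7, 15] -> [7, 15, 18]
  Merge [5] + [18] -> [5, 18]
  Merge [10] + [5, 18] -> [5, 10, 18]
  Merge [7, 15, 18] + [5, 10, 18] -> [5, 7, 10, 15, 18, 18]


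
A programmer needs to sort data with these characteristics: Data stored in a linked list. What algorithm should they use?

Best choice: Merge sort
Reason: Merge sort doesn't require random access; can be done in O(1) extra space for linked lists


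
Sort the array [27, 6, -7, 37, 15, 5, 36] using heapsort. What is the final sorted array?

Build heap: [37, 27, 36, 6, 15, 5, -7]
Extract 37: [36, 27, 5, 6, 15, -7, 37]
Extract 36: [27, 15, 5, 6, -7, 36, 37]
Extract 27: [15, 6, 5, -7, 27, 36, 37]
Extract 15: [6, -7, 5, 15, 27, 36, 37]
Extract 6: [5, -7, 6, 15, 27, 36, 37]
Extract 5: [-7, 5, 6, 15, 27, 36, 37]


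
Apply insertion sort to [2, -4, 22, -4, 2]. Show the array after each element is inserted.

First element 2 is already 'sorted'
Insert -4: shifted 1 elements -> [-4, 2, 22, -4, 2]
Insert 22: shifted 0 elements -> [-4, 2, 22, -4, 2]
Insert -4: shifted 2 elements -> [-4, -4, 2, 22, 2]
Insert 2: shifted 1 elements -> [-4, -4, 2, 2, 22]


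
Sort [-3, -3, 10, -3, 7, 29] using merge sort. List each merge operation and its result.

Divide and conquer:
  Merge [-3] + [10] -> [-3, 10]
  Merge [-3] + [-3, 10] -> [-3, -3, 10]
  Merge [7] + [29] -> [7, 29]
  Merge [-3] + [7, 29] -> [-3, 7, 29]
  Merge [-3, -3, 10] + [-3, 7, 29] -> [-3, -3, -3, 7, 10, 29]


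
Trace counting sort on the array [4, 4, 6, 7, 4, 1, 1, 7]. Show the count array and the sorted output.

Count array: [0, 2, 0, 0, 3, 0, 1, 2]
(count[i] = number of elements equal to i)
Cumulative count: [0, 2, 2, 2, 5, 5, 6, 8]
Sorted: [1, 1, 4, 4, 4, 6, 7, 7]


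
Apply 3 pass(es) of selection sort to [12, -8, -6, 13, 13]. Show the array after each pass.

Pass 1: Select minimum -8 at index 1, swap -> [-8, 12, -6, 13, 13]
Pass 2: Select minimum -6 at index 2, swap -> [-8, -6, 12, 13, 13]
Pass 3: Select minimum 12 at index 2, swap -> [-8, -6, 12, 13, 13]


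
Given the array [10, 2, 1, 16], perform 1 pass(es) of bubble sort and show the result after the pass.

After pass 1: [2, 1, 10, 16] (2 swaps)
Total swaps: 2


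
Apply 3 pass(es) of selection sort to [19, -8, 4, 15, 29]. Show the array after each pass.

Pass 1: Select minimum -8 at index 1, swap -> [-8, 19, 4, 15, 29]
Pass 2: Select minimum 4 at index 2, swap -> [-8, 4, 19, 15, 29]
Pass 3: Select minimum 15 at index 3, swap -> [-8, 4, 15, 19, 29]


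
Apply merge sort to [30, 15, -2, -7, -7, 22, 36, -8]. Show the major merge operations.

Divide and conquer:
  Merge [30] + [15] -> [15, 30]
  Merge [-2] + [-7] -> [-7, -2]
  Merge [15, 30] + [-7, -2] -> [-7, -2, 15, 30]
  Merge [-7] + [22] -> [-7, 22]
  Merge [36] + [-8] -> [-8, 36]
  Merge [-7, 22] + [-8, 36] -> [-8, -7, 22, 36]
  Merge [-7, -2, 15, 30] + [-8, -7, 22, 36] -> [-8, -7, -7, -2, 15, 22, 30, 36]


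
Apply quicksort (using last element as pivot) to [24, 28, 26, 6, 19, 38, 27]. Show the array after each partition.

Partition 1: pivot=27 at index 4 -> [24, 26, 6, 19, 27, 38, 28]
Partition 2: pivot=19 at index 1 -> [6, 19, 24, 26, 27, 38, 28]
Partition 3: pivot=26 at index 3 -> [6, 19, 24, 26, 27, 38, 28]
Partition 4: pivot=28 at index 5 -> [6, 19, 24, 26, 27, 28, 38]


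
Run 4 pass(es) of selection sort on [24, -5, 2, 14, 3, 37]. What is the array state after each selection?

Pass 1: Select minimum -5 at index 1, swap -> [-5, 24, 2, 14, 3, 37]
Pass 2: Select minimum 2 at index 2, swap -> [-5, 2, 24, 14, 3, 37]
Pass 3: Select minimum 3 at index 4, swap -> [-5, 2, 3, 14, 24, 37]
Pass 4: Select minimum 14 at index 3, swap -> [-5, 2, 3, 14, 24, 37]


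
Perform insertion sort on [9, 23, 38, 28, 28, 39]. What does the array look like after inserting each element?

First element 9 is already 'sorted'
Insert 23: shifted 0 elements -> [9, 23, 38, 28, 28, 39]
Insert 38: shifted 0 elements -> [9, 23, 38, 28, 28, 39]
Insert 28: shifted 1 elements -> [9, 23, 28, 38, 28, 39]
Insert 28: shifted 1 elements -> [9, 23, 28, 28, 38, 39]
Insert 39: shifted 0 elements -> [9, 23, 28, 28, 38, 39]


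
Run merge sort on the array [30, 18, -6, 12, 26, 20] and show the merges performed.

Divide and conquer:
  Merge [18] + [-6] -> [-6, 18]
  Merge [30] + [-6, 18] -> [-6, 18, 30]
  Merge [26] + [20] -> [20, 26]
  Merge [12] + [20, 26] -> [12, 20, 26]
  Merge [-6, 18, 30] + [12, 20, 26] -> [-6, 12, 18, 20, 26, 30]


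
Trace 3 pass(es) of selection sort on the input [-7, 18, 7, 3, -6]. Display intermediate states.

Pass 1: Select minimum -7 at index 0, swap -> [-7, 18, 7, 3, -6]
Pass 2: Select minimum -6 at index 4, swap -> [-7, -6, 7, 3, 18]
Pass 3: Select minimum 3 at index 3, swap -> [-7, -6, 3, 7, 18]


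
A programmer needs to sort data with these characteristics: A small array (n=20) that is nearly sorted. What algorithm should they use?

Best choice: Insertion sort
Reason: Insertion sort is O(n) for nearly sorted arrays and has low overhead


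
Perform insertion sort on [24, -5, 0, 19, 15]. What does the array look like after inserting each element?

First element 24 is already 'sorted'
Insert -5: shifted 1 elements -> [-5, 24, 0, 19, 15]
Insert 0: shifted 1 elements -> [-5, 0, 24, 19, 15]
Insert 19: shifted 1 elements -> [-5, 0, 19, 24, 15]
Insert 15: shifted 2 elements -> [-5, 0, 15, 19, 24]


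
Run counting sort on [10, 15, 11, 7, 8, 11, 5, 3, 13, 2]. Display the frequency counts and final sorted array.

Count array: [0, 0, 1, 1, 0, 1, 0, 1, 1, 0, 1, 2, 0, 1, 0, 1]
(count[i] = number of elements equal to i)
Cumulative count: [0, 0, 1, 2, 2, 3, 3, 4, 5, 5, 6, 8, 8, 9, 9, 10]
Sorted: [2, 3, 5, 7, 8, 10, 11, 11, 13, 15]


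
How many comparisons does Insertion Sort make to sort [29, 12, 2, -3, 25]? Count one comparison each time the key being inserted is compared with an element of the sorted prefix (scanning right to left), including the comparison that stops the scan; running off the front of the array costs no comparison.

Insert 12: 29 > 12 (shift), reached front = 1 comparison(s) -> [12, 29, 2, -3, 25]
Insert 2: 29 > 2 (shift), 12 > 2 (shift), reached front = 2 comparison(s) -> [2, 12, 29, -3, 25]
Insert -3: 29 > -3 (shift), 12 > -3 (shift), 2 > -3 (shift), reached front = 3 comparison(s) -> [-3, 2, 12, 29, 25]
Insert 25: 29 > 25 (shift), 12 <= 25 (stop) = 2 comparison(s) -> [-3, 2, 12, 25, 29]
Total comparisons: 1 + 2 + 3 + 2 = 8


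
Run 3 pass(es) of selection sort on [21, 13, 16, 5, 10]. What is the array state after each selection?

Pass 1: Select minimum 5 at index 3, swap -> [5, 13, 16, 21, 10]
Pass 2: Select minimum 10 at index 4, swap -> [5, 10, 16, 21, 13]
Pass 3: Select minimum 13 at index 4, swap -> [5, 10, 13, 21, 16]


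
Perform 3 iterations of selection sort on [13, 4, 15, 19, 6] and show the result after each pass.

Pass 1: Select minimum 4 at index 1, swap -> [4, 13, 15, 19, 6]
Pass 2: Select minimum 6 at index 4, swap -> [4, 6, 15, 19, 13]
Pass 3: Select minimum 13 at index 4, swap -> [4, 6, 13, 19, 15]


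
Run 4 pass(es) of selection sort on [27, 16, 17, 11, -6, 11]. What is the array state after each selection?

Pass 1: Select minimum -6 at index 4, swap -> [-6, 16, 17, 11, 27, 11]
Pass 2: Select minimum 11 at index 3, swap -> [-6, 11, 17, 16, 27, 11]
Pass 3: Select minimum 11 at index 5, swap -> [-6, 11, 11, 16, 27, 17]
Pass 4: Select minimum 16 at index 3, swap -> [-6, 11, 11, 16, 27, 17]


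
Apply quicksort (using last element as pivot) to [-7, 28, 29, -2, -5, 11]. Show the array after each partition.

Partition 1: pivot=11 at index 3 -> [-7, -2, -5, 11, 29, 28]
Partition 2: pivot=-5 at index 1 -> [-7, -5, -2, 11, 29, 28]
Partition 3: pivot=28 at index 4 -> [-7, -5, -2, 11, 28, 29]


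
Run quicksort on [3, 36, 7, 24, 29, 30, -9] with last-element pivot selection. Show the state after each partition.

Partition 1: pivot=-9 at index 0 -> [-9, 36, 7, 24, 29, 30, 3]
Partition 2: pivot=3 at index 1 -> [-9, 3, 7, 24, 29, 30, 36]
Partition 3: pivot=36 at index 6 -> [-9, 3, 7, 24, 29, 30, 36]
Partition 4: pivot=30 at index 5 -> [-9, 3, 7, 24, 29, 30, 36]
Partition 5: pivot=29 at index 4 -> [-9, 3, 7, 24, 29, 30, 36]
Partition 6: pivot=24 at index 3 -> [-9, 3, 7, 24, 29, 30, 36]


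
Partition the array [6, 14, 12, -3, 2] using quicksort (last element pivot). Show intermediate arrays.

Partition 1: pivot=2 at index 1 -> [-3, 2, 12, 6, 14]
Partition 2: pivot=14 at index 4 -> [-3, 2, 12, 6, 14]
Partition 3: pivot=6 at index 2 -> [-3, 2, 6, 12, 14]


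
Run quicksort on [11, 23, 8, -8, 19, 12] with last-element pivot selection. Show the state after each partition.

Partition 1: pivot=12 at index 3 -> [11, 8, -8, 12, 19, 23]
Partition 2: pivot=-8 at index 0 -> [-8, 8, 11, 12, 19, 23]
Partition 3: pivot=11 at index 2 -> [-8, 8, 11, 12, 19, 23]
Partition 4: pivot=23 at index 5 -> [-8, 8, 11, 12, 19, 23]


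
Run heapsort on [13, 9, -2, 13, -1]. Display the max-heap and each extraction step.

Build heap: [13, 13, -2, 9, -1]
Extract 13: [13, 9, -2, -1, 13]
Extract 13: [9, -1, -2, 13, 13]
Extract 9: [-1, -2, 9, 13, 13]
Extract -1: [-2, -1, 9, 13, 13]


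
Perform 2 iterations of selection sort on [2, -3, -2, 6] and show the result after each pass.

Pass 1: Select minimum -3 at index 1, swap -> [-3, 2, -2, 6]
Pass 2: Select minimum -2 at index 2, swap -> [-3, -2, 2, 6]


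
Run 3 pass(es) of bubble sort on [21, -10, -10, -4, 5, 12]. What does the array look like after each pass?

After pass 1: [-10, -10, -4, 5, 12, 21] (5 swaps)
After pass 2: [-10, -10, -4, 5, 12, 21] (0 swaps)
After pass 3: [-10, -10, -4, 5, 12, 21] (0 swaps)
Total swaps: 5


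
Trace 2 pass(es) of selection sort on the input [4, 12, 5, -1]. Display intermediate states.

Pass 1: Select minimum -1 at index 3, swap -> [-1, 12, 5, 4]
Pass 2: Select minimum 4 at index 3, swap -> [-1, 4, 5, 12]


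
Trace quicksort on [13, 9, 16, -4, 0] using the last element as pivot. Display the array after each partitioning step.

Partition 1: pivot=0 at index 1 -> [-4, 0, 16, 13, 9]
Partition 2: pivot=9 at index 2 -> [-4, 0, 9, 13, 16]
Partition 3: pivot=16 at index 4 -> [-4, 0, 9, 13, 16]


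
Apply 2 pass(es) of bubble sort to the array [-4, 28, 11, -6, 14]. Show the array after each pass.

After pass 1: [-4, 11, -6, 14, 28] (3 swaps)
After pass 2: [-4, -6, 11, 14, 28] (1 swaps)
Total swaps: 4


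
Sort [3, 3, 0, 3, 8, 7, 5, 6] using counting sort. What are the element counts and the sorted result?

Count array: [1, 0, 0, 3, 0, 1, 1, 1, 1]
(count[i] = number of elements equal to i)
Cumulative count: [1, 1, 1, 4, 4, 5, 6, 7, 8]
Sorted: [0, 3, 3, 3, 5, 6, 7, 8]


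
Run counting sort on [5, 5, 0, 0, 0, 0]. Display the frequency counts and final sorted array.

Count array: [4, 0, 0, 0, 0, 2]
(count[i] = number of elements equal to i)
Cumulative count: [4, 4, 4, 4, 4, 6]
Sorted: [0, 0, 0, 0, 5, 5]


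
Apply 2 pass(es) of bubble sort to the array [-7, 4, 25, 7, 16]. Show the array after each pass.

After pass 1: [-7, 4, 7, 16, 25] (2 swaps)
After pass 2: [-7, 4, 7, 16, 25] (0 swaps)
Total swaps: 2


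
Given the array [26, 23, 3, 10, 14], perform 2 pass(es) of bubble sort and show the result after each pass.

After pass 1: [23, 3, 10, 14, 26] (4 swaps)
After pass 2: [3, 10, 14, 23, 26] (3 swaps)
Total swaps: 7


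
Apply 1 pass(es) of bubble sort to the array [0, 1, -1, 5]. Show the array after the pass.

After pass 1: [0, -1, 1, 5] (1 swaps)
Total swaps: 1


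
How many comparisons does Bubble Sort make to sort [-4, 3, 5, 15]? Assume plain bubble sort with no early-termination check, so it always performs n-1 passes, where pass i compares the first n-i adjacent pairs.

Pass 1: compare adjacent pairs (0,1)..(2,3) = 3 comparison(s), 0 swap(s) -> [-4, 3, 5, 15]
Pass 2: compare adjacent pairs (0,1)..(1,2) = 2 comparison(s), 0 swap(s) -> [-4, 3, 5, 15]
Pass 3: compare adjacent pairs (0,1)..(0,1) = 1 comparison(s), 0 swap(s) -> [-4, 3, 5, 15]
Total comparisons: 3 + 2 + 1 = 6


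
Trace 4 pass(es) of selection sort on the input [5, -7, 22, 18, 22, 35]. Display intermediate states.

Pass 1: Select minimum -7 at index 1, swap -> [-7, 5, 22, 18, 22, 35]
Pass 2: Select minimum 5 at index 1, swap -> [-7, 5, 22, 18, 22, 35]
Pass 3: Select minimum 18 at index 3, swap -> [-7, 5, 18, 22, 22, 35]
Pass 4: Select minimum 22 at index 3, swap -> [-7, 5, 18, 22, 22, 35]


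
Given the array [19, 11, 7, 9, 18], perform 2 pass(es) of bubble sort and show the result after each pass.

After pass 1: [11, 7, 9, 18, 19] (4 swaps)
After pass 2: [7, 9, 11, 18, 19] (2 swaps)
Total swaps: 6


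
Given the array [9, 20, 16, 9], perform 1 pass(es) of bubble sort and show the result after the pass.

After pass 1: [9, 16, 9, 20] (2 swaps)
Total swaps: 2


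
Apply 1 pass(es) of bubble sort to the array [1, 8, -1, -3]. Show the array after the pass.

After pass 1: [1, -1, -3, 8] (2 swaps)
Total swaps: 2


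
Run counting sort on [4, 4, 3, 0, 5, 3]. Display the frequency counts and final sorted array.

Count array: [1, 0, 0, 2, 2, 1]
(count[i] = number of elements equal to i)
Cumulative count: [1, 1, 1, 3, 5, 6]
Sorted: [0, 3, 3, 4, 4, 5]


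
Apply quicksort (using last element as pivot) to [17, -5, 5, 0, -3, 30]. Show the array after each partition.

Partition 1: pivot=30 at index 5 -> [17, -5, 5, 0, -3, 30]
Partition 2: pivot=-3 at index 1 -> [-5, -3, 5, 0, 17, 30]
Partition 3: pivot=17 at index 4 -> [-5, -3, 5, 0, 17, 30]
Partition 4: pivot=0 at index 2 -> [-5, -3, 0, 5, 17, 30]


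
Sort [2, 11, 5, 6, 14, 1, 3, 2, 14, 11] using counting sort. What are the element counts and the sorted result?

Count array: [0, 1, 2, 1, 0, 1, 1, 0, 0, 0, 0, 2, 0, 0, 2]
(count[i] = number of elements equal to i)
Cumulative count: [0, 1, 3, 4, 4, 5, 6, 6, 6, 6, 6, 8, 8, 8, 10]
Sorted: [1, 2, 2, 3, 5, 6, 11, 11, 14, 14]


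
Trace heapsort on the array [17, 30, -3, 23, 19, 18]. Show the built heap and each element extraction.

Build heap: [30, 23, 18, 17, 19, -3]
Extract 30: [23, 19, 18, 17, -3, 30]
Extract 23: [19, 17, 18, -3, 23, 30]
Extract 19: [18, 17, -3, 19, 23, 30]
Extract 18: [17, -3, 18, 19, 23, 30]
Extract 17: [-3, 17, 18, 19, 23, 30]


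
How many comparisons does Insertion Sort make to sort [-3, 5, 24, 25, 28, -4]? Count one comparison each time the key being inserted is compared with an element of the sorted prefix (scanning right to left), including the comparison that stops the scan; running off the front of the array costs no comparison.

Insert 5: -3 <= 5 (stop) = 1 comparison(s) -> [-3, 5, 24, 25, 28, -4]
Insert 24: 5 <= 24 (stop) = 1 comparison(s) -> [-3, 5, 24, 25, 28, -4]
Insert 25: 24 <= 25 (stop) = 1 comparison(s) -> [-3, 5, 24, 25, 28, -4]
Insert 28: 25 <= 28 (stop) = 1 comparison(s) -> [-3, 5, 24, 25, 28, -4]
Insert -4: 28 > -4 (shift), 25 > -4 (shift), 24 > -4 (shift), 5 > -4 (shift), -3 > -4 (shift), reached front = 5 comparison(s) -> [-4, -3, 5, 24, 25, 28]
Total comparisons: 1 + 1 + 1 + 1 + 5 = 9


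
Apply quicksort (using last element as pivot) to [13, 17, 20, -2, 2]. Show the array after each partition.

Partition 1: pivot=2 at index 1 -> [-2, 2, 20, 13, 17]
Partition 2: pivot=17 at index 3 -> [-2, 2, 13, 17, 20]


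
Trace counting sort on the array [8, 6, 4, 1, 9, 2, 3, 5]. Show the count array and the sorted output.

Count array: [0, 1, 1, 1, 1, 1, 1, 0, 1, 1]
(count[i] = number of elements equal to i)
Cumulative count: [0, 1, 2, 3, 4, 5, 6, 6, 7, 8]
Sorted: [1, 2, 3, 4, 5, 6, 8, 9]


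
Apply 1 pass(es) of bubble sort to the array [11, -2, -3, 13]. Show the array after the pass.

After pass 1: [-2, -3, 11, 13] (2 swaps)
Total swaps: 2


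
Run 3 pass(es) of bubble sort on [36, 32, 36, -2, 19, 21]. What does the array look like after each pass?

After pass 1: [32, 36, -2, 19, 21, 36] (4 swaps)
After pass 2: [32, -2, 19, 21, 36, 36] (3 swaps)
After pass 3: [-2, 19, 21, 32, 36, 36] (3 swaps)
Total swaps: 10


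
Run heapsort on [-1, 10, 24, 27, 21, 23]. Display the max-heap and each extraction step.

Build heap: [27, 21, 24, 10, -1, 23]
Extract 27: [24, 21, 23, 10, -1, 27]
Extract 24: [23, 21, -1, 10, 24, 27]
Extract 23: [21, 10, -1, 23, 24, 27]
Extract 21: [10, -1, 21, 23, 24, 27]
Extract 10: [-1, 10, 21, 23, 24, 27]


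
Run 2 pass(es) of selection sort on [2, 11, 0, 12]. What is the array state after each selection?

Pass 1: Select minimum 0 at index 2, swap -> [0, 11, 2, 12]
Pass 2: Select minimum 2 at index 2, swap -> [0, 2, 11, 12]


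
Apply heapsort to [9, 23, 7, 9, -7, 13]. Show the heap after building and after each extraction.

Build heap: [23, 9, 13, 9, -7, 7]
Extract 23: [13, 9, 7, 9, -7, 23]
Extract 13: [9, 9, 7, -7, 13, 23]
Extract 9: [9, -7, 7, 9, 13, 23]
Extract 9: [7, -7, 9, 9, 13, 23]
Extract 7: [-7, 7, 9, 9, 13, 23]


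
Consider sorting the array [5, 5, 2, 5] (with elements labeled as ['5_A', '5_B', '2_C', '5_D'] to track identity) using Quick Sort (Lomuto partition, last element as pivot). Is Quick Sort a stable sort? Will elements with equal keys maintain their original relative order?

Trace Quick Sort on the labeled array (the key is the number; the letter only tracks identity):
  Partition indices 0..3 around pivot 5_D -> [5_A, 5_B, 2_C, 5_D]
  Partition indices 0..2 around pivot 2_C -> [2_C, 5_B, 5_A, 5_D]
  Partition indices 1..2 around pivot 5_A -> [2_C, 5_B, 5_A, 5_D]
Final order: [2_C, 5_B, 5_A, 5_D]
Equal keys:
  value 5: originally 5_A, 5_B, 5_D; after sorting 5_B, 5_A, 5_D -> order changed
Equal keys were reordered, so Quick Sort is not stable: partition swaps elements across long distances and can reorder equal keys. (One such input is enough; an unstable sort may happen to preserve order on other inputs, but it gives no guarantee.)
Answer: Not stable


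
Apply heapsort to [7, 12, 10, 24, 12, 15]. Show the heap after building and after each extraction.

Build heap: [24, 12, 15, 7, 12, 10]
Extract 24: [15, 12, 10, 7, 12, 24]
Extract 15: [12, 12, 10, 7, 15, 24]
Extract 12: [12, 7, 10, 12, 15, 24]
Extract 12: [10, 7, 12, 12, 15, 24]
Extract 10: [7, 10, 12, 12, 15, 24]


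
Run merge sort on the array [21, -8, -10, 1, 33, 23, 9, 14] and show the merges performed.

Divide and conquer:
  Merge [21] + [-8] -> [-8, 21]
  Merge [-10] + [1] -> [-10, 1]
  Merge [-8, 21] + [-10, 1] -> [-10, -8, 1, 21]
  Merge [33] + [23] -> [23, 33]
  Merge [9] + [14] -> [9, 14]
  Merge [23, 33] + [9, 14] -> [9, 14, 23, 33]
  Merge [-10, -8, 1, 21] + [9, 14, 23, 33] -> [-10, -8, 1, 9, 14, 21, 23, 33]


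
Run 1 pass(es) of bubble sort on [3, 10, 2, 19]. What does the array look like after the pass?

After pass 1: [3, 2, 10, 19] (1 swaps)
Total swaps: 1


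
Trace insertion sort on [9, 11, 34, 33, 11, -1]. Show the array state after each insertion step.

First element 9 is already 'sorted'
Insert 11: shifted 0 elements -> [9, 11, 34, 33, 11, -1]
Insert 34: shifted 0 elements -> [9, 11, 34, 33, 11, -1]
Insert 33: shifted 1 elements -> [9, 11, 33, 34, 11, -1]
Insert 11: shifted 2 elements -> [9, 11, 11, 33, 34, -1]
Insert -1: shifted 5 elements -> [-1, 9, 11, 11, 33, 34]


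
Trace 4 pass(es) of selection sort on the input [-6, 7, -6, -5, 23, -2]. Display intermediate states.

Pass 1: Select minimum -6 at index 0, swap -> [-6, 7, -6, -5, 23, -2]
Pass 2: Select minimum -6 at index 2, swap -> [-6, -6, 7, -5, 23, -2]
Pass 3: Select minimum -5 at index 3, swap -> [-6, -6, -5, 7, 23, -2]
Pass 4: Select minimum -2 at index 5, swap -> [-6, -6, -5, -2, 23, 7]


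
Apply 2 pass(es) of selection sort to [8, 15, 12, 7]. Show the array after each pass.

Pass 1: Select minimum 7 at index 3, swap -> [7, 15, 12, 8]
Pass 2: Select minimum 8 at index 3, swap -> [7, 8, 12, 15]


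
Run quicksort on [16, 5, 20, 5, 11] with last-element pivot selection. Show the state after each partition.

Partition 1: pivot=11 at index 2 -> [5, 5, 11, 16, 20]
Partition 2: pivot=5 at index 1 -> [5, 5, 11, 16, 20]
Partition 3: pivot=20 at index 4 -> [5, 5, 11, 16, 20]


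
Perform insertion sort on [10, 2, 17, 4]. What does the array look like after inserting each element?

First element 10 is already 'sorted'
Insert 2: shifted 1 elements -> [2, 10, 17, 4]
Insert 17: shifted 0 elements -> [2, 10, 17, 4]
Insert 4: shifted 2 elements -> [2, 4, 10, 17]


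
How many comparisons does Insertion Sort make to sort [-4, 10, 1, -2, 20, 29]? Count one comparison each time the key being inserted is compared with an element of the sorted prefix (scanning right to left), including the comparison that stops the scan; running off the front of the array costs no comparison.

Insert 10: -4 <= 10 (stop) = 1 comparison(s) -> [-4, 10, 1, -2, 20, 29]
Insert 1: 10 > 1 (shift), -4 <= 1 (stop) = 2 comparison(s) -> [-4, 1, 10, -2, 20, 29]
Insert -2: 10 > -2 (shift), 1 > -2 (shift), -4 <= -2 (stop) = 3 comparison(s) -> [-4, -2, 1, 10, 20, 29]
Insert 20: 10 <= 20 (stop) = 1 comparison(s) -> [-4, -2, 1, 10, 20, 29]
Insert 29: 20 <= 29 (stop) = 1 comparison(s) -> [-4, -2, 1, 10, 20, 29]
Total comparisons: 1 + 2 + 3 + 1 + 1 = 8


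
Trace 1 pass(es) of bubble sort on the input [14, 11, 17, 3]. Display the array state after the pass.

After pass 1: [11, 14, 3, 17] (2 swaps)
Total swaps: 2


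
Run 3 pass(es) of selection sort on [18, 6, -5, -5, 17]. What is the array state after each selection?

Pass 1: Select minimum -5 at index 2, swap -> [-5, 6, 18, -5, 17]
Pass 2: Select minimum -5 at index 3, swap -> [-5, -5, 18, 6, 17]
Pass 3: Select minimum 6 at index 3, swap -> [-5, -5, 6, 18, 17]


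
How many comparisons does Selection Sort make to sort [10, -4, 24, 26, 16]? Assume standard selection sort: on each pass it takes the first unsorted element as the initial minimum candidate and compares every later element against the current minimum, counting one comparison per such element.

Pass 1: scan indices 1..4 for the minimum = 4 comparison(s); min is -4, place at index 0 -> [-4, 10, 24, 26, 16]
Pass 2: scan indices 2..4 for the minimum = 3 comparison(s); min is 10, place at index 1 -> [-4, 10, 24, 26, 16]
Pass 3: scan indices 3..4 for the minimum = 2 comparison(s); min is 16, place at index 2 -> [-4, 10, 16, 26, 24]
Pass 4: scan indices 4..4 for the minimum = 1 comparison(s); min is 24, place at index 3 -> [-4, 10, 16, 24, 26]
Selection sort always scans the whole unsorted suffix, so the count is (n-1) + (n-2) + ... + 1 = n(n-1)/2 = 5*4/2 = 10 regardless of the input order.
Total comparisons: 4 + 3 + 2 + 1 = 10


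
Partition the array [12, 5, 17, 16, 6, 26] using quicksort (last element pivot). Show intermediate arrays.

Partition 1: pivot=26 at index 5 -> [12, 5, 17, 16, 6, 26]
Partition 2: pivot=6 at index 1 -> [5, 6, 17, 16, 12, 26]
Partition 3: pivot=12 at index 2 -> [5, 6, 12, 16, 17, 26]
Partition 4: pivot=17 at index 4 -> [5, 6, 12, 16, 17, 26]


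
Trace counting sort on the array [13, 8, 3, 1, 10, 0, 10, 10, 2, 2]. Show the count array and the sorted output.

Count array: [1, 1, 2, 1, 0, 0, 0, 0, 1, 0, 3, 0, 0, 1]
(count[i] = number of elements equal to i)
Cumulative count: [1, 2, 4, 5, 5, 5, 5, 5, 6, 6, 9, 9, 9, 10]
Sorted: [0, 1, 2, 2, 3, 8, 10, 10, 10, 13]


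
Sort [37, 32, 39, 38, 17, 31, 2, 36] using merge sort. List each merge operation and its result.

Divide and conquer:
  Merge [37] + [32] -> [32, 37]
  Merge [39] + [38] -> [38, 39]
  Merge [32, 37] + [38, 39] -> [32, 37, 38, 39]
  Merge [17] + [31] -> [17, 31]
  Merge [2] + [36] -> [2, 36]
  Merge [17, 31] + [2, 36] -> [2, 17, 31, 36]
  Merge [32, 37, 38, 39] + [2, 17, 31, 36] -> [2, 17, 31, 32, 36, 37, 38, 39]


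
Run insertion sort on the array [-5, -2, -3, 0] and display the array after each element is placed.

First element -5 is already 'sorted'
Insert -2: shifted 0 elements -> [-5, -2, -3, 0]
Insert -3: shifted 1 elements -> [-5, -3, -2, 0]
Insert 0: shifted 0 elements -> [-5, -3, -2, 0]


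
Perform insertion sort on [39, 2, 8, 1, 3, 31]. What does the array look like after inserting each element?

First element 39 is already 'sorted'
Insert 2: shifted 1 elements -> [2, 39, 8, 1, 3, 31]
Insert 8: shifted 1 elements -> [2, 8, 39, 1, 3, 31]
Insert 1: shifted 3 elements -> [1, 2, 8, 39, 3, 31]
Insert 3: shifted 2 elements -> [1, 2, 3, 8, 39, 31]
Insert 31: shifted 1 elements -> [1, 2, 3, 8, 31, 39]


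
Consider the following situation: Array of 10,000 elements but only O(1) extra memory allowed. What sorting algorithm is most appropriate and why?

Best choice: Heapsort
Reason: Heapsort rearranges the array in place using O(1) auxiliary space and still guarantees O(n log n) time; quicksort partitions in place but needs Theta(log n) stack space for recursion (O(n) in the worst case), and mergesort requires O(n) auxiliary space


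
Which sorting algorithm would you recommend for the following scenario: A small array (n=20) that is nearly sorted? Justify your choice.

Best choice: Insertion sort
Reason: Insertion sort is O(n) for nearly sorted arrays and has low overhead


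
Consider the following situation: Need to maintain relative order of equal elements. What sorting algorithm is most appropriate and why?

Best choice: Merge sort or Insertion sort
Reason: Both are stable; quicksort and heapsort are not stable


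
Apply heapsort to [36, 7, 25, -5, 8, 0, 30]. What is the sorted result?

Build heap: [36, 8, 30, -5, 7, 0, 25]
Extract 36: [30, 8, 25, -5, 7, 0, 36]
Extract 30: [25, 8, 0, -5, 7, 30, 36]
Extract 25: [8, 7, 0, -5, 25, 30, 36]
Extract 8: [7, -5, 0, 8, 25, 30, 36]
Extract 7: [0, -5, 7, 8, 25, 30, 36]
Extract 0: [-5, 0, 7, 8, 25, 30, 36]


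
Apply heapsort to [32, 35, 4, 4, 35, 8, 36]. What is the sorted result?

Build heap: [36, 35, 32, 4, 35, 8, 4]
Extract 36: [35, 35, 32, 4, 4, 8, 36]
Extract 35: [35, 8, 32, 4, 4, 35, 36]
Extract 35: [32, 8, 4, 4, 35, 35, 36]
Extract 32: [8, 4, 4, 32, 35, 35, 36]
Extract 8: [4, 4, 8, 32, 35, 35, 36]
Extract 4: [4, 4, 8, 32, 35, 35, 36]


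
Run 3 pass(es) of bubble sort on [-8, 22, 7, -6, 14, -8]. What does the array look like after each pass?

After pass 1: [-8, 7, -6, 14, -8, 22] (4 swaps)
After pass 2: [-8, -6, 7, -8, 14, 22] (2 swaps)
After pass 3: [-8, -6, -8, 7, 14, 22] (1 swaps)
Total swaps: 7


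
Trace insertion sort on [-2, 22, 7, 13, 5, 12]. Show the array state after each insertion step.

First element -2 is already 'sorted'
Insert 22: shifted 0 elements -> [-2, 22, 7, 13, 5, 12]
Insert 7: shifted 1 elements -> [-2, 7, 22, 13, 5, 12]
Insert 13: shifted 1 elements -> [-2, 7, 13, 22, 5, 12]
Insert 5: shifted 3 elements -> [-2, 5, 7, 13, 22, 12]
Insert 12: shifted 2 elements -> [-2, 5, 7, 12, 13, 22]


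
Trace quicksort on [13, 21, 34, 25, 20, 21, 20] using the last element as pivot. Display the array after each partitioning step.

Partition 1: pivot=20 at index 2 -> [13, 20, 20, 25, 21, 21, 34]
Partition 2: pivot=20 at index 1 -> [13, 20, 20, 25, 21, 21, 34]
Partition 3: pivot=34 at index 6 -> [13, 20, 20, 25, 21, 21, 34]
Partition 4: pivot=21 at index 4 -> [13, 20, 20, 21, 21, 25, 34]


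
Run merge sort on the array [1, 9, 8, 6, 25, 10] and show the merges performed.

Divide and conquer:
  Merge [9] + [8] -> [8, 9]
  Merge [1] + [8, 9] -> [1, 8, 9]
  Merge [25] + [10] -> [10, 25]
  Merge [6] + [10, 25] -> [6, 10, 25]
  Merge [1, 8, 9] + [6, 10, 25] -> [1, 6, 8, 9, 10, 25]


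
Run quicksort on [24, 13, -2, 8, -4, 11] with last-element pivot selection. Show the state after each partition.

Partition 1: pivot=11 at index 3 -> [-2, 8, -4, 11, 24, 13]
Partition 2: pivot=-4 at index 0 -> [-4, 8, -2, 11, 24, 13]
Partition 3: pivot=-2 at index 1 -> [-4, -2, 8, 11, 24, 13]
Partition 4: pivot=13 at index 4 -> [-4, -2, 8, 11, 13, 24]


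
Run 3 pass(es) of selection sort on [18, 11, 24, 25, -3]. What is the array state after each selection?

Pass 1: Select minimum -3 at index 4, swap -> [-3, 11, 24, 25, 18]
Pass 2: Select minimum 11 at index 1, swap -> [-3, 11, 24, 25, 18]
Pass 3: Select minimum 18 at index 4, swap -> [-3, 11, 18, 25, 24]


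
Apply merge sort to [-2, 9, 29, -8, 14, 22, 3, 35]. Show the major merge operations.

Divide and conquer:
  Merge [-2] + [9] -> [-2, 9]
  Merge [29] + [-8] -> [-8, 29]
  Merge [-2, 9] + [-8, 29] -> [-8, -2, 9, 29]
  Merge [14] + [22] -> [14, 22]
  Merge [3] + [35] -> [3, 35]
  Merge [14, 22] + [3, 35] -> [3, 14, 22, 35]
  Merge [-8, -2, 9, 29] + [3, 14, 22, 35] -> [-8, -2, 3, 9, 14, 22, 29, 35]


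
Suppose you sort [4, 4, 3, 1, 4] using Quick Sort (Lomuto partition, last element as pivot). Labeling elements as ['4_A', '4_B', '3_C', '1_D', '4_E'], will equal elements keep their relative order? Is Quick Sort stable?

Trace Quick Sort on the labeled array (the key is the number; the letter only tracks identity):
  Partition indices 0..4 around pivot 4_E -> [4_A, 4_B, 3_C, 1_D, 4_E]
  Partition indices 0..3 around pivot 1_D -> [1_D, 4_B, 3_C, 4_A, 4_E]
  Partition indices 1..3 around pivot 4_A -> [1_D, 4_B, 3_C, 4_A, 4_E]
  Partition indices 1..2 around pivot 3_C -> [1_D, 3_C, 4_B, 4_A, 4_E]
Final order: [1_D, 3_C, 4_B, 4_A, 4_E]
Equal keys:
  value 4: originally 4_A, 4_B, 4_E; after sorting 4_B, 4_A, 4_E -> order changed
Equal keys were reordered, so Quick Sort is not stable: partition swaps elements across long distances and can reorder equal keys. (One such input is enough; an unstable sort may happen to preserve order on other inputs, but it gives no guarantee.)
Answer: Not stable


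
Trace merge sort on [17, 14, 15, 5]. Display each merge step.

Divide and conquer:
  Merge [17] + [14] -> [14, 17]
  Merge [15] + [5] -> [5, 15]
  Merge [14, 17] + [5, 15] -> [5, 14, 15, 17]


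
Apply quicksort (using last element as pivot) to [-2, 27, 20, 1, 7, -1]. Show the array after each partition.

Partition 1: pivot=-1 at index 1 -> [-2, -1, 20, 1, 7, 27]
Partition 2: pivot=27 at index 5 -> [-2, -1, 20, 1, 7, 27]
Partition 3: pivot=7 at index 3 -> [-2, -1, 1, 7, 20, 27]


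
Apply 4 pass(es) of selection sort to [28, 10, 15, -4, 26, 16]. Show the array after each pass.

Pass 1: Select minimum -4 at index 3, swap -> [-4, 10, 15, 28, 26, 16]
Pass 2: Select minimum 10 at index 1, swap -> [-4, 10, 15, 28, 26, 16]
Pass 3: Select minimum 15 at index 2, swap -> [-4, 10, 15, 28, 26, 16]
Pass 4: Select minimum 16 at index 5, swap -> [-4, 10, 15, 16, 26, 28]


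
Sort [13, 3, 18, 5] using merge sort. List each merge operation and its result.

Divide and conquer:
  Merge [13] + [3] -> [3, 13]
  Merge [18] + [5] -> [5, 18]
  Merge [3, 13] + [5, 18] -> [3, 5, 13, 18]


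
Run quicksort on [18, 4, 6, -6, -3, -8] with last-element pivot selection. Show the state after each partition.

Partition 1: pivot=-8 at index 0 -> [-8, 4, 6, -6, -3, 18]
Partition 2: pivot=18 at index 5 -> [-8, 4, 6, -6, -3, 18]
Partition 3: pivot=-3 at index 2 -> [-8, -6, -3, 4, 6, 18]
Partition 4: pivot=6 at index 4 -> [-8, -6, -3, 4, 6, 18]


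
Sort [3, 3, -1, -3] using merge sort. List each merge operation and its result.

Divide and conquer:
  Merge [3] + [3] -> [3, 3]
  Merge [-1] + [-3] -> [-3, -1]
  Merge [3, 3] + [-3, -1] -> [-3, -1, 3, 3]


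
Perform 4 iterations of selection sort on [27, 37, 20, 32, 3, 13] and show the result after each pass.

Pass 1: Select minimum 3 at index 4, swap -> [3, 37, 20, 32, 27, 13]
Pass 2: Select minimum 13 at index 5, swap -> [3, 13, 20, 32, 27, 37]
Pass 3: Select minimum 20 at index 2, swap -> [3, 13, 20, 32, 27, 37]
Pass 4: Select minimum 27 at index 4, swap -> [3, 13, 20, 27, 32, 37]


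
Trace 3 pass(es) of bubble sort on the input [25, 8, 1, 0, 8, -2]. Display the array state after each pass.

After pass 1: [8, 1, 0, 8, -2, 25] (5 swaps)
After pass 2: [1, 0, 8, -2, 8, 25] (3 swaps)
After pass 3: [0, 1, -2, 8, 8, 25] (2 swaps)
Total swaps: 10


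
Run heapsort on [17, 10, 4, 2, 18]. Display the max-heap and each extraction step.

Build heap: [18, 17, 4, 2, 10]
Extract 18: [17, 10, 4, 2, 18]
Extract 17: [10, 2, 4, 17, 18]
Extract 10: [4, 2, 10, 17, 18]
Extract 4: [2, 4, 10, 17, 18]


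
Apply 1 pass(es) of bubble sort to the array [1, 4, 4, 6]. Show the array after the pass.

After pass 1: [1, 4, 4, 6] (0 swaps)
Total swaps: 0


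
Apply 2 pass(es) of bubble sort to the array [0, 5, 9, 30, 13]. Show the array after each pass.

After pass 1: [0, 5, 9, 13, 30] (1 swaps)
After pass 2: [0, 5, 9, 13, 30] (0 swaps)
Total swaps: 1


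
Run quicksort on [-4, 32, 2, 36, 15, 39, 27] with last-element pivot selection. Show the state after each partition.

Partition 1: pivot=27 at index 3 -> [-4, 2, 15, 27, 32, 39, 36]
Partition 2: pivot=15 at index 2 -> [-4, 2, 15, 27, 32, 39, 36]
Partition 3: pivot=2 at index 1 -> [-4, 2, 15, 27, 32, 39, 36]
Partition 4: pivot=36 at index 5 -> [-4, 2, 15, 27, 32, 36, 39]


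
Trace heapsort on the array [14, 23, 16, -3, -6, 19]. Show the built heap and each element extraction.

Build heap: [23, 14, 19, -3, -6, 16]
Extract 23: [19, 14, 16, -3, -6, 23]
Extract 19: [16, 14, -6, -3, 19, 23]
Extract 16: [14, -3, -6, 16, 19, 23]
Extract 14: [-3, -6, 14, 16, 19, 23]
Extract -3: [-6, -3, 14, 16, 19, 23]


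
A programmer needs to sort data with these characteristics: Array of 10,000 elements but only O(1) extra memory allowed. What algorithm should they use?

Best choice: Heapsort
Reason: Heapsort rearranges the array in place using O(1) auxiliary space and still guarantees O(n log n) time; quicksort partitions in place but needs Theta(log n) stack space for recursion (O(n) in the worst case), and mergesort requires O(n) auxiliary space


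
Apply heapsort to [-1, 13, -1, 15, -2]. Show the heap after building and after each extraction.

Build heap: [15, 13, -1, -1, -2]
Extract 15: [13, -1, -1, -2, 15]
Extract 13: [-1, -2, -1, 13, 15]
Extract -1: [-1, -2, -1, 13, 15]
Extract -1: [-2, -1, -1, 13, 15]


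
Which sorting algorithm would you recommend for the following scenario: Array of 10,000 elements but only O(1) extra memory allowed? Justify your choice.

Best choice: Heapsort
Reason: Heapsort rearranges the array in place using O(1) auxiliary space and still guarantees O(n log n) time; quicksort partitions in place but needs Theta(log n) stack space for recursion (O(n) in the worst case), and mergesort requires O(n) auxiliary space
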